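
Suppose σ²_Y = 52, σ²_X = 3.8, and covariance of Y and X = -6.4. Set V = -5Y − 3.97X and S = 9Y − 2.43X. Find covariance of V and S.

covariance of V and S = -2152.42902

By bilinearity, covariance of V and S = ac·σ²_Y + bd·σ²_X + (ad+bc)·covariance of Y and X, with a=-5, b=-3.97, c=9, d=-2.43.
ac·σ²_Y = (-5)·9·52 = -2340
bd·σ²_X = (-3.97)·(-2.43)·3.8 = 36.65898
(ad+bc)·covariance of Y and X = (-23.58)·(-6.4) = 150.912
covariance of V and S = -2340 + 36.65898 + 150.912 = -2152.42902.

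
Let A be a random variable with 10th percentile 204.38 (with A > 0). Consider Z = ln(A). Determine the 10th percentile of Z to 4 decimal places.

ln(A) is increasing, so P_{10}(Z) = g(P_{10}(A)) ≈ 5.32.

10th percentile of Z = 5.32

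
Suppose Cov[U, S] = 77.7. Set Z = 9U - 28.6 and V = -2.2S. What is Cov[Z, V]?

Cov[Z, V] = -1538.46

Cov[Z, V] = a·c·Cov[U, S] = 9·(-2.2)·77.7 = -1538.46. Additive constants drop out.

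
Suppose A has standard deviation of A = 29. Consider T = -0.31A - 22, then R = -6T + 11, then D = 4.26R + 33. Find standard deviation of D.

standard deviation of D = 229.7844

standard deviation of T = |-0.31|·29 = 8.99.
standard deviation of R = |-6|·8.99 = 53.94.
standard deviation of D = |4.26|·53.94 = 229.7844.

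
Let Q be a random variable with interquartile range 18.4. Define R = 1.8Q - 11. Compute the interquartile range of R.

IQR(R) = 33.12

Under R = aQ + b, IQR(R) = |a|·IQR(Q) = |1.8|·18.4 = 33.12 (shifts cancel; spread scales by |a|).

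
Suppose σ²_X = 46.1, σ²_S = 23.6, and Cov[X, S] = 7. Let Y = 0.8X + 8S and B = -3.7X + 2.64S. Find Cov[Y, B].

Cov[Y, B] = 169.56

By bilinearity, Cov[Y, B] = ac·σ²_X + bd·σ²_S + (ad+bc)·Cov[X, S], with a=0.8, b=8, c=-3.7, d=2.64.
ac·σ²_X = 0.8·(-3.7)·46.1 = -136.456
bd·σ²_S = 8·2.64·23.6 = 498.432
(ad+bc)·Cov[X, S] = (-27.488)·7 = -192.416
Cov[Y, B] = -136.456 + 498.432 + (-192.416) = 169.56.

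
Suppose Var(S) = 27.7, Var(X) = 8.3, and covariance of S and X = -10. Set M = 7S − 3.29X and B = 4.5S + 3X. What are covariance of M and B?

covariance of M and B = 728.679

By bilinearity, covariance of M and B = ac·Var(S) + bd·Var(X) + (ad+bc)·covariance of S and X, with a=7, b=-3.29, c=4.5, d=3.
ac·Var(S) = 7·4.5·27.7 = 872.55
bd·Var(X) = (-3.29)·3·8.3 = -81.921
(ad+bc)·covariance of S and X = (6.195)·(-10) = -61.95
covariance of M and B = 872.55 + (-81.921) + (-61.95) = 728.679.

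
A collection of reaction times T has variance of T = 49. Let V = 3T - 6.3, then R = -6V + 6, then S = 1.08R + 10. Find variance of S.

variance of V = 3²·49 = 441.
variance of R = (-6)²·441 = 15876.
variance of S = 1.08²·15876 = 18517.7664.

variance of S = 18517.7664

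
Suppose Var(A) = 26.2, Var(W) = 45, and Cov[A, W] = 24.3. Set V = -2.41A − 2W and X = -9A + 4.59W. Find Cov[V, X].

Cov[V, X] = 323.77383

By bilinearity, Cov[V, X] = ac·Var(A) + bd·Var(W) + (ad+bc)·Cov[A, W], with a=-2.41, b=-2, c=-9, d=4.59.
ac·Var(A) = (-2.41)·(-9)·26.2 = 568.278
bd·Var(W) = (-2)·4.59·45 = -413.1
(ad+bc)·Cov[A, W] = (6.9381)·24.3 = 168.59583
Cov[V, X] = 568.278 + (-413.1) + 168.59583 = 323.77383.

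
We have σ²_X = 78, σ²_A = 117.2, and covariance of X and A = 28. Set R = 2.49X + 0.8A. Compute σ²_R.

σ²_R = 670.1678

σ²_R = a²·σ²_X + b²·σ²_A + 2ab·covariance of X and A with a = 2.49, b = 0.8.
= 2.49²·78 + 0.8²·117.2 + 2·2.49·0.8·28
= 483.6078 + 75.008 + 111.552 = 670.1678.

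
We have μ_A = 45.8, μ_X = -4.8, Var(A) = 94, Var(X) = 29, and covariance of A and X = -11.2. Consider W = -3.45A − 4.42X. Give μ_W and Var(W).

μ_W = -136.794, Var(W) = 1343.813

μ_W = (-3.45)·μ_A + (-4.42)·μ_X = (-3.45)·45.8 + (-4.42)·(-4.8) = -136.794.
Var(W) = a²·Var(A) + b²·Var(X) + 2ab·covariance of A and X with a = -3.45, b = -4.42.
= (-3.45)²·94 + (-4.42)²·29 + 2·(-3.45)·(-4.42)·(-11.2)
= 1118.835 + 566.5556 + (-341.5776) = 1343.813.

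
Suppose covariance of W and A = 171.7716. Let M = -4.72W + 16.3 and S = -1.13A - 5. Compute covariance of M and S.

covariance of M and S = 916.16100576

covariance of M and S = a·c·covariance of W and A = (-4.72)·(-1.13)·171.7716 = 916.16100576. Additive constants drop out.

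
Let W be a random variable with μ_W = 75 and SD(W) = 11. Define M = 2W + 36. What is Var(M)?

M = 2W + 36 is linear with a = 2, b = 36.
Var(W) = 11² = 121.
Var(M) = a²·Var(W) = 2²·121 = 484 (the additive constant 36 does not affect variance).

Var(M) = 484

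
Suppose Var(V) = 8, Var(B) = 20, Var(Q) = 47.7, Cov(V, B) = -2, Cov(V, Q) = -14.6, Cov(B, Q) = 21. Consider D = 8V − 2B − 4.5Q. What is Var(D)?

Var(D) = 3051.125

Var(D) = a²·Var(V) + b²·Var(B) + c²·Var(Q) + 2ab·Cov(V, B) + 2ac·Cov(V, Q) + 2bc·Cov(B, Q), with a = 8, b = -2, c = -4.5.
= 512 + 80 + 965.925 + 64 + 1051.2 + 378
= 3051.125.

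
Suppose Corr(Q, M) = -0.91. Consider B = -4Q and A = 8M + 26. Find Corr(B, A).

Linear rescalings preserve |correlation|; the slopes -4 and 8 have opposite signs, so the correlation flips sign: Corr(B, A) = −Corr(Q, M) = 0.91.

Corr(B, A) = 0.91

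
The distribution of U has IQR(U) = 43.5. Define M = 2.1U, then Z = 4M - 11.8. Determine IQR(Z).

IQR(Z) = 365.4

IQR(M) = |2.1|·43.5 = 91.35.
IQR(Z) = |4|·91.35 = 365.4.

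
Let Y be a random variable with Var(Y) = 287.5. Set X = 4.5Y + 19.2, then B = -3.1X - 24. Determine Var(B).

Var(B) = 55948.21875

Var(X) = 4.5²·287.5 = 5821.875.
Var(B) = (-3.1)²·5821.875 = 55948.21875.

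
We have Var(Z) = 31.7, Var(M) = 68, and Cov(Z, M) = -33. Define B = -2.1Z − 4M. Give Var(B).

Var(B) = a²·Var(Z) + b²·Var(M) + 2ab·Cov(Z, M) with a = -2.1, b = -4.
= (-2.1)²·31.7 + (-4)²·68 + 2·(-2.1)·(-4)·(-33)
= 139.797 + 1088 + (-554.4) = 673.397.

Var(B) = 673.397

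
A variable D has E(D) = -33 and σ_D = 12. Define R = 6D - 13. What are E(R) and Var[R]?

R = 6D - 13 is linear with a = 6, b = -13.
E(R) = a·E(D) + b = 6·(-33) + (-13) = -211.
Var[D] = 12² = 144.
Var[R] = a²·Var[D] = 6²·144 = 5184 (the additive constant -13 does not affect variance).

E(R) = -211, Var[R] = 5184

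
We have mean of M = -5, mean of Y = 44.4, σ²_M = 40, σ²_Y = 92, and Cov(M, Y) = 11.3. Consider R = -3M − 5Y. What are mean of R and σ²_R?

mean of R = (-3)·mean of M + (-5)·mean of Y = (-3)·(-5) + (-5)·44.4 = -207.
σ²_R = a²·σ²_M + b²·σ²_Y + 2ab·Cov(M, Y) with a = -3, b = -5.
= (-3)²·40 + (-5)²·92 + 2·(-3)·(-5)·11.3
= 360 + 2300 + 339 = 2999.

mean of R = -207, σ²_R = 2999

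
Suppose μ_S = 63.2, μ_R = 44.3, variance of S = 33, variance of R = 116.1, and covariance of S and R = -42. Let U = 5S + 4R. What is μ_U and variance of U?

μ_U = 5·μ_S + 4·μ_R = 5·63.2 + 4·44.3 = 493.2.
variance of U = a²·variance of S + b²·variance of R + 2ab·covariance of S and R with a = 5, b = 4.
= 5²·33 + 4²·116.1 + 2·5·4·(-42)
= 825 + 1857.6 + (-1680) = 1002.6.

μ_U = 493.2, variance of U = 1002.6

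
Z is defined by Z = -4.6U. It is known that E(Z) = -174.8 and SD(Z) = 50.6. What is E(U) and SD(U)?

From Z = -4.6U: E(Z) = a·E(U) + b, so E(U) = (E(Z) − b)/a = (-174.8 − 0)/(-4.6) = 38.
SD(Z) = |a|·SD(U), so SD(U) = 50.6/|-4.6| = 11.

E(U) = 38, SD(U) = 11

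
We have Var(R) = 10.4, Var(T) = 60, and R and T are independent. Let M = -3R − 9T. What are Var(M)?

Var(M) = a²·Var(R) + b²·Var(T) + 2ab·Cov[R, T] with a = -3, b = -9.
Independence gives Cov[R, T] = 0.
= (-3)²·10.4 + (-9)²·60 + 2·(-3)·(-9)·0
= 93.6 + 4860 + 0 = 4953.6.

Var(M) = 4953.6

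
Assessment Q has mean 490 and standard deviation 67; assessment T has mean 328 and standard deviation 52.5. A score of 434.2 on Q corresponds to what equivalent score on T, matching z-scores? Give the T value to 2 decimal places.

T = 284.28

z = (434.2 − 490)/67 ≈ -0.8328.
T = 328 + z·52.5 = 328 + (434.2 − 490)·52.5/67 ≈ 284.28.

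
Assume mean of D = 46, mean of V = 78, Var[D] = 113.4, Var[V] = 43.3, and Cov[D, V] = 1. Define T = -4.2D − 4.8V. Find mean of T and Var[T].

mean of T = (-4.2)·mean of D + (-4.8)·mean of V = (-4.2)·46 + (-4.8)·78 = -567.6.
Var[T] = a²·Var[D] + b²·Var[V] + 2ab·Cov[D, V] with a = -4.2, b = -4.8.
= (-4.2)²·113.4 + (-4.8)²·43.3 + 2·(-4.2)·(-4.8)·1
= 2000.376 + 997.632 + 40.32 = 3038.328.

mean of T = -567.6, Var[T] = 3038.328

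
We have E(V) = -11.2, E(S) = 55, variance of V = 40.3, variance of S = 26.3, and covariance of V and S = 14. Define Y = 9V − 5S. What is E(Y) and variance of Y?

E(Y) = 9·E(V) + (-5)·E(S) = 9·(-11.2) + (-5)·55 = -375.8.
variance of Y = a²·variance of V + b²·variance of S + 2ab·covariance of V and S with a = 9, b = -5.
= 9²·40.3 + (-5)²·26.3 + 2·9·(-5)·14
= 3264.3 + 657.5 + (-1260) = 2661.8.

E(Y) = -375.8, variance of Y = 2661.8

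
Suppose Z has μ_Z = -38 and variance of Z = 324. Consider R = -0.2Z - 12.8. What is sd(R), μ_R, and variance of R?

R = -0.2Z - 12.8 is linear with a = -0.2, b = -12.8.
sd(Z) = √324 = 18.
sd(R) = |a|·sd(Z) = |-0.2|·18 = 3.6.
μ_R = a·μ_Z + b = (-0.2)·(-38) + (-12.8) = -5.2.
variance of R = a²·variance of Z = (-0.2)²·324 = 12.96 (the additive constant -12.8 does not affect variance).

sd(R) = 3.6, μ_R = -5.2, variance of R = 12.96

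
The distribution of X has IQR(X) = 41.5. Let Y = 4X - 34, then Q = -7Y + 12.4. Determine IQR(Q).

IQR(Y) = |4|·41.5 = 166.
IQR(Q) = |-7|·166 = 1162.

IQR(Q) = 1162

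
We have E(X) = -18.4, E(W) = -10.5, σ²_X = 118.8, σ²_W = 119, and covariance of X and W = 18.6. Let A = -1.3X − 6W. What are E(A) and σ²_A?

E(A) = 86.92, σ²_A = 4774.932

E(A) = (-1.3)·E(X) + (-6)·E(W) = (-1.3)·(-18.4) + (-6)·(-10.5) = 86.92.
σ²_A = a²·σ²_X + b²·σ²_W + 2ab·covariance of X and W with a = -1.3, b = -6.
= (-1.3)²·118.8 + (-6)²·119 + 2·(-1.3)·(-6)·18.6
= 200.772 + 4284 + 290.16 = 4774.932.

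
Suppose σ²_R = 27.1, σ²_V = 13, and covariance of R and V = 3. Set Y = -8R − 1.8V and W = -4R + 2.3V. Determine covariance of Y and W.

covariance of Y and W = 779.78

By bilinearity, covariance of Y and W = ac·σ²_R + bd·σ²_V + (ad+bc)·covariance of R and V, with a=-8, b=-1.8, c=-4, d=2.3.
ac·σ²_R = (-8)·(-4)·27.1 = 867.2
bd·σ²_V = (-1.8)·2.3·13 = -53.82
(ad+bc)·covariance of R and V = (-11.2)·3 = -33.6
covariance of Y and W = 867.2 + (-53.82) + (-33.6) = 779.78.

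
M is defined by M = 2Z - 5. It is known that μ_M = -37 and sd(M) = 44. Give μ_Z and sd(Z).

From M = 2Z - 5: μ_M = a·μ_Z + b, so μ_Z = (μ_M − b)/a = (-37 − (-5))/2 = -16.
sd(M) = |a|·sd(Z), so sd(Z) = 44/|2| = 22.

μ_Z = -16, sd(Z) = 22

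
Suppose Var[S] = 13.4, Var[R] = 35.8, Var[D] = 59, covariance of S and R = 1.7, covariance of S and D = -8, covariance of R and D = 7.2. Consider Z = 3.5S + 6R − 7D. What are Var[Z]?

Var[Z] = 4202.55

Var[Z] = a²·Var[S] + b²·Var[R] + c²·Var[D] + 2ab·covariance of S and R + 2ac·covariance of S and D + 2bc·covariance of R and D, with a = 3.5, b = 6, c = -7.
= 164.15 + 1288.8 + 2891 + 71.4 + 392 + (-604.8)
= 4202.55.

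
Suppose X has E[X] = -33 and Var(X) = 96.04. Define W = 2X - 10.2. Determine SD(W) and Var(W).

W = 2X - 10.2 is linear with a = 2, b = -10.2.
SD(X) = √96.04 = 9.8.
SD(W) = |a|·SD(X) = |2|·9.8 = 19.6.
Var(W) = a²·Var(X) = 2²·96.04 = 384.16 (the additive constant -10.2 does not affect variance).

SD(W) = 19.6, Var(W) = 384.16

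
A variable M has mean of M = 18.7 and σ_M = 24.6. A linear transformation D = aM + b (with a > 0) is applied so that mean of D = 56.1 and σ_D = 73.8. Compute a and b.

a = 3, b = 0

σ_D = a·σ_M (a > 0), so a = 73.8/24.6 = 3.
mean of D = a·mean of M + b, so b = 56.1 − 3·18.7 = 0.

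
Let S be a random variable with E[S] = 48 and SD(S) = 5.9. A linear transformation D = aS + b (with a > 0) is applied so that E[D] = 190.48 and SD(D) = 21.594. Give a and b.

a = 3.66, b = 14.8

SD(D) = a·SD(S) (a > 0), so a = 21.594/5.9 = 3.66.
E[D] = a·E[S] + b, so b = 190.48 − 3.66·48 = 14.8.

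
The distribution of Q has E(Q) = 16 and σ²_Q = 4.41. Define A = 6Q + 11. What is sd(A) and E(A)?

sd(A) = 12.6, E(A) = 107

A = 6Q + 11 is linear with a = 6, b = 11.
sd(Q) = √4.41 = 2.1.
sd(A) = |a|·sd(Q) = |6|·2.1 = 12.6.
E(A) = a·E(Q) + b = 6·16 + 11 = 107.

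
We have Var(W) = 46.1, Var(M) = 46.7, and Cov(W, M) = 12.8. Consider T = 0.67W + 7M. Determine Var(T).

Var(T) = a²·Var(W) + b²·Var(M) + 2ab·Cov(W, M) with a = 0.67, b = 7.
= 0.67²·46.1 + 7²·46.7 + 2·0.67·7·12.8
= 20.69429 + 2288.3 + 120.064 = 2429.05829.

Var(T) = 2429.05829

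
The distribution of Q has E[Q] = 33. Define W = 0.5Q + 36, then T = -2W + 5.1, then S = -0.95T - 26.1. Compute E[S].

E[W] = 0.5·33 + 36 = 52.5.
E[T] = (-2)·52.5 + 5.1 = -99.9.
E[S] = (-0.95)·(-99.9) + (-26.1) = 68.805.

E[S] = 68.805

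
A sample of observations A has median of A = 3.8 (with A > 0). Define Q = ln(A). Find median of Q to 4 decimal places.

median of Q = 1.335

ln(A) is monotone on this domain, so median of Q = ln(3.8) ≈ 1.335.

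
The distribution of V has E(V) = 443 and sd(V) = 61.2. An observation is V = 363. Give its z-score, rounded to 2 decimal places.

z = (V − E(V)) / sd(V) = (363 − 443) / 61.2 ≈ -1.31.

z = -1.31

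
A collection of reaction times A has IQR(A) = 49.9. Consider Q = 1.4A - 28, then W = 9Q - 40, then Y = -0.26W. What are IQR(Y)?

IQR(Q) = |1.4|·49.9 = 69.86.
IQR(W) = |9|·69.86 = 628.74.
IQR(Y) = |-0.26|·628.74 = 163.4724.

IQR(Y) = 163.4724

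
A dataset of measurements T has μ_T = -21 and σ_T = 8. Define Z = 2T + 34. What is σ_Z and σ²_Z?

Z = 2T + 34 is linear with a = 2, b = 34.
σ_Z = |a|·σ_T = |2|·8 = 16.
σ²_T = 8² = 64.
σ²_Z = a²·σ²_T = 2²·64 = 256 (the additive constant 34 does not affect variance).

σ_Z = 16, σ²_Z = 256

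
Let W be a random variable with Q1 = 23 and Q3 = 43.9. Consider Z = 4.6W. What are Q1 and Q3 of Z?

Q1(Z) = 105.8, Q3(Z) = 201.94

a = 4.6 > 0: Q1(Z) = a·Q1(W)+b = 105.8, Q3(Z) = a·Q3(W)+b = 201.94.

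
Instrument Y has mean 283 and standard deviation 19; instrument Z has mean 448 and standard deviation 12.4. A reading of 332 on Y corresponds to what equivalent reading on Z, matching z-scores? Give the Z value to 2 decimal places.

z = (332 − 283)/19 ≈ 2.5789.
Z = 448 + z·12.4 = 448 + (332 − 283)·12.4/19 ≈ 479.98.

Z = 479.98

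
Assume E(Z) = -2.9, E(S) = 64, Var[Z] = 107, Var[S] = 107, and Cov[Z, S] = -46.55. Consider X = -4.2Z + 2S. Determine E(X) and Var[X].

E(X) = (-4.2)·E(Z) + 2·E(S) = (-4.2)·(-2.9) + 2·64 = 140.18.
Var[X] = a²·Var[Z] + b²·Var[S] + 2ab·Cov[Z, S] with a = -4.2, b = 2.
= (-4.2)²·107 + 2²·107 + 2·(-4.2)·2·(-46.55)
= 1887.48 + 428 + 782.04 = 3097.52.

E(X) = 140.18, Var[X] = 3097.52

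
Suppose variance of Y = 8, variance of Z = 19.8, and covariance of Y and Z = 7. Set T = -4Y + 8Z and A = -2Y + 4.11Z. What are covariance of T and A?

covariance of T and A = 487.944

By bilinearity, covariance of T and A = ac·variance of Y + bd·variance of Z + (ad+bc)·covariance of Y and Z, with a=-4, b=8, c=-2, d=4.11.
ac·variance of Y = (-4)·(-2)·8 = 64
bd·variance of Z = 8·4.11·19.8 = 651.024
(ad+bc)·covariance of Y and Z = (-32.44)·7 = -227.08
covariance of T and A = 64 + 651.024 + (-227.08) = 487.944.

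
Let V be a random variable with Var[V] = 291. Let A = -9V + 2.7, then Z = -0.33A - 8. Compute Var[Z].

Var[Z] = 2566.8819

Var[A] = (-9)²·291 = 23571.
Var[Z] = (-0.33)²·23571 = 2566.8819.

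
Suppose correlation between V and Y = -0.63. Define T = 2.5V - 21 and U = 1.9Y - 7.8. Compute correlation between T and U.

correlation between T and U = -0.63

Linear rescalings preserve correlation up to sign; here the slopes 2.5 and 1.9 have the same sign, so correlation between T and U = correlation between V and Y = -0.63.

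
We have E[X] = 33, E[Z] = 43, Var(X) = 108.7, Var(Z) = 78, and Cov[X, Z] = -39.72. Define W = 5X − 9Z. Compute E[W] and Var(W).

E[W] = 5·E[X] + (-9)·E[Z] = 5·33 + (-9)·43 = -222.
Var(W) = a²·Var(X) + b²·Var(Z) + 2ab·Cov[X, Z] with a = 5, b = -9.
= 5²·108.7 + (-9)²·78 + 2·5·(-9)·(-39.72)
= 2717.5 + 6318 + 3574.8 = 12610.3.

E[W] = -222, Var(W) = 12610.3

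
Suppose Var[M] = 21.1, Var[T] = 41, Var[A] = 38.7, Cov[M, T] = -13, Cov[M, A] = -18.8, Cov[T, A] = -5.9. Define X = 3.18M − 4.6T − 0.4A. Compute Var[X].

Var[X] = a²·Var[M] + b²·Var[T] + c²·Var[A] + 2ab·Cov[M, T] + 2ac·Cov[M, A] + 2bc·Cov[T, A], with a = 3.18, b = -4.6, c = -0.4.
= 213.37164 + 867.56 + 6.192 + 380.328 + 47.8272 + (-21.712)
= 1493.56684.

Var[X] = 1493.56684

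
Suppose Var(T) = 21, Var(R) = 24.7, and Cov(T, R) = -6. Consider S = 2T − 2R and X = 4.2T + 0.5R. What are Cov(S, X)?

Cov(S, X) = 196.1

By bilinearity, Cov(S, X) = ac·Var(T) + bd·Var(R) + (ad+bc)·Cov(T, R), with a=2, b=-2, c=4.2, d=0.5.
ac·Var(T) = 2·4.2·21 = 176.4
bd·Var(R) = (-2)·0.5·24.7 = -24.7
(ad+bc)·Cov(T, R) = (-7.4)·(-6) = 44.4
Cov(S, X) = 176.4 + (-24.7) + 44.4 = 196.1.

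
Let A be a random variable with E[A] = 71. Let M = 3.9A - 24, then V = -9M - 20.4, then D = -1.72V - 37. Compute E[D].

E[D] = 3912.98

E[M] = 3.9·71 + (-24) = 252.9.
E[V] = (-9)·252.9 + (-20.4) = -2296.5.
E[D] = (-1.72)·(-2296.5) + (-37) = 3912.98.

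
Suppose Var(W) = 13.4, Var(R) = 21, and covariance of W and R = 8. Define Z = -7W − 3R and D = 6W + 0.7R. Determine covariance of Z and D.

By bilinearity, covariance of Z and D = ac·Var(W) + bd·Var(R) + (ad+bc)·covariance of W and R, with a=-7, b=-3, c=6, d=0.7.
ac·Var(W) = (-7)·6·13.4 = -562.8
bd·Var(R) = (-3)·0.7·21 = -44.1
(ad+bc)·covariance of W and R = (-22.9)·8 = -183.2
covariance of Z and D = -562.8 + (-44.1) + (-183.2) = -790.1.

covariance of Z and D = -790.1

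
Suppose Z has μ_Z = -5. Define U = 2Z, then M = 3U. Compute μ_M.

μ_U = 2·(-5) = -10.
μ_M = 3·(-10) = -30.

μ_M = -30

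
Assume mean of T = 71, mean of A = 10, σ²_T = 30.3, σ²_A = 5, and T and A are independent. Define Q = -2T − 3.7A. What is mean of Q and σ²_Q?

mean of Q = -179, σ²_Q = 189.65

mean of Q = (-2)·mean of T + (-3.7)·mean of A = (-2)·71 + (-3.7)·10 = -179.
σ²_Q = a²·σ²_T + b²·σ²_A + 2ab·Cov(T, A) with a = -2, b = -3.7.
Independence gives Cov(T, A) = 0.
= (-2)²·30.3 + (-3.7)²·5 + 2·(-2)·(-3.7)·0
= 121.2 + 68.45 + 0 = 189.65.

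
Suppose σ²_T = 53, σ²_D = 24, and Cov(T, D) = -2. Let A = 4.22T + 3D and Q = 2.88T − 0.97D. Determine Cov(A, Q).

By bilinearity, Cov(A, Q) = ac·σ²_T + bd·σ²_D + (ad+bc)·Cov(T, D), with a=4.22, b=3, c=2.88, d=-0.97.
ac·σ²_T = 4.22·2.88·53 = 644.1408
bd·σ²_D = 3·(-0.97)·24 = -69.84
(ad+bc)·Cov(T, D) = (4.5466)·(-2) = -9.0932
Cov(A, Q) = 644.1408 + (-69.84) + (-9.0932) = 565.2076.

Cov(A, Q) = 565.2076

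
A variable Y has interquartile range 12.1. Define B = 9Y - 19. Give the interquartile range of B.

IQR(B) = 108.9

Under B = aY + b, IQR(B) = |a|·IQR(Y) = |9|·12.1 = 108.9 (shifts cancel; spread scales by |a|).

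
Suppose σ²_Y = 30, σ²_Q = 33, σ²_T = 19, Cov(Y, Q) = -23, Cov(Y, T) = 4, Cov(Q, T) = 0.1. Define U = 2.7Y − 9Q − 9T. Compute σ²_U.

σ²_U = a²·σ²_Y + b²·σ²_Q + c²·σ²_T + 2ab·Cov(Y, Q) + 2ac·Cov(Y, T) + 2bc·Cov(Q, T), with a = 2.7, b = -9, c = -9.
= 218.7 + 2673 + 1539 + 1117.8 + (-194.4) + 16.2
= 5370.3.

σ²_U = 5370.3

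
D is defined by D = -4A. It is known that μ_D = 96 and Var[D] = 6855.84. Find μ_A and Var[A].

From D = -4A: μ_D = a·μ_A + b, so μ_A = (μ_D − b)/a = (96 − 0)/(-4) = -24.
Var[D] = a²·Var[A], so Var[A] = 6855.84/(-4)² = 428.49.

μ_A = -24, Var[A] = 428.49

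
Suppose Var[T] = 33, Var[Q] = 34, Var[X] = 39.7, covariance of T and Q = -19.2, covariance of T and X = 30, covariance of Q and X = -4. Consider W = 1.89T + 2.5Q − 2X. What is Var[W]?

Var[W] = a²·Var[T] + b²·Var[Q] + c²·Var[X] + 2ab·covariance of T and Q + 2ac·covariance of T and X + 2bc·covariance of Q and X, with a = 1.89, b = 2.5, c = -2.
= 117.8793 + 212.5 + 158.8 + (-181.44) + (-226.8) + 40
= 120.9393.

Var[W] = 120.9393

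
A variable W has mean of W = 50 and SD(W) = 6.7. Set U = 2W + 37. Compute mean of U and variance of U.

U = 2W + 37 is linear with a = 2, b = 37.
mean of U = a·mean of W + b = 2·50 + 37 = 137.
variance of W = 6.7² = 44.89.
variance of U = a²·variance of W = 2²·44.89 = 179.56 (the additive constant 37 does not affect variance).

mean of U = 137, variance of U = 179.56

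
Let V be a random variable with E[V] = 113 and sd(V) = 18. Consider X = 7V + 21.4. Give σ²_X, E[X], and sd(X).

X = 7V + 21.4 is linear with a = 7, b = 21.4.
σ²_V = 18² = 324.
σ²_X = a²·σ²_V = 7²·324 = 15876 (the additive constant 21.4 does not affect variance).
E[X] = a·E[V] + b = 7·113 + 21.4 = 812.4.
sd(X) = |a|·sd(V) = |7|·18 = 126.

σ²_X = 15876, E[X] = 812.4, sd(X) = 126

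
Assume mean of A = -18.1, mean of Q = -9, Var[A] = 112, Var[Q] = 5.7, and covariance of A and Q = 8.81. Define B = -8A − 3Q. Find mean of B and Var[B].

mean of B = (-8)·mean of A + (-3)·mean of Q = (-8)·(-18.1) + (-3)·(-9) = 171.8.
Var[B] = a²·Var[A] + b²·Var[Q] + 2ab·covariance of A and Q with a = -8, b = -3.
= (-8)²·112 + (-3)²·5.7 + 2·(-8)·(-3)·8.81
= 7168 + 51.3 + 422.88 = 7642.18.

mean of B = 171.8, Var[B] = 7642.18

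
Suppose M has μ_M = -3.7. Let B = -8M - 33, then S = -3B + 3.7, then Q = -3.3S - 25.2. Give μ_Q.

μ_B = (-8)·(-3.7) + (-33) = -3.4.
μ_S = (-3)·(-3.4) + 3.7 = 13.9.
μ_Q = (-3.3)·13.9 + (-25.2) = -71.07.

μ_Q = -71.07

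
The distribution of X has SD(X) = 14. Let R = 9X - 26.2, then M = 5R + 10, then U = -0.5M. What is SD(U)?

SD(R) = |9|·14 = 126.
SD(M) = |5|·126 = 630.
SD(U) = |-0.5|·630 = 315.

SD(U) = 315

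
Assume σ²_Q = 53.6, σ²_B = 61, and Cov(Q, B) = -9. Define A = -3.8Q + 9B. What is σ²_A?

σ²_A = 6330.584

σ²_A = a²·σ²_Q + b²·σ²_B + 2ab·Cov(Q, B) with a = -3.8, b = 9.
= (-3.8)²·53.6 + 9²·61 + 2·(-3.8)·9·(-9)
= 773.984 + 4941 + 615.6 = 6330.584.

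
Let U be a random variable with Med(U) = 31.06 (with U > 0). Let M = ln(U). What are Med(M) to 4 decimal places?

Med(M) = 3.4359

ln(U) is monotone on this domain, so Med(M) = ln(31.06) ≈ 3.4359.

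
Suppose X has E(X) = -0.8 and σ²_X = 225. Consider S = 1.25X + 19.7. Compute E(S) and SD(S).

S = 1.25X + 19.7 is linear with a = 1.25, b = 19.7.
E(S) = a·E(X) + b = 1.25·(-0.8) + 19.7 = 18.7.
SD(X) = √225 = 15.
SD(S) = |a|·SD(X) = |1.25|·15 = 18.75.

E(S) = 18.7, SD(S) = 18.75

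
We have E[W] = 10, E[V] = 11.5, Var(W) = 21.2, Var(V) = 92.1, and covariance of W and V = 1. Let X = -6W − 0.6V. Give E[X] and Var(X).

E[X] = -66.9, Var(X) = 803.556

E[X] = (-6)·E[W] + (-0.6)·E[V] = (-6)·10 + (-0.6)·11.5 = -66.9.
Var(X) = a²·Var(W) + b²·Var(V) + 2ab·covariance of W and V with a = -6, b = -0.6.
= (-6)²·21.2 + (-0.6)²·92.1 + 2·(-6)·(-0.6)·1
= 763.2 + 33.156 + 7.2 = 803.556.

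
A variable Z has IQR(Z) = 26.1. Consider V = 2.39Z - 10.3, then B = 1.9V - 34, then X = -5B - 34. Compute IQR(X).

IQR(V) = |2.39|·26.1 = 62.379.
IQR(B) = |1.9|·62.379 = 118.5201.
IQR(X) = |-5|·118.5201 = 592.6005.

IQR(X) = 592.6005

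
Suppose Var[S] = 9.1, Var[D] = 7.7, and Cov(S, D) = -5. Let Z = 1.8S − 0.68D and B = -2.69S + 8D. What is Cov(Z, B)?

Cov(Z, B) = -167.0962

By bilinearity, Cov(Z, B) = ac·Var[S] + bd·Var[D] + (ad+bc)·Cov(S, D), with a=1.8, b=-0.68, c=-2.69, d=8.
ac·Var[S] = 1.8·(-2.69)·9.1 = -44.0622
bd·Var[D] = (-0.68)·8·7.7 = -41.888
(ad+bc)·Cov(S, D) = (16.2292)·(-5) = -81.146
Cov(Z, B) = -44.0622 + (-41.888) + (-81.146) = -167.0962.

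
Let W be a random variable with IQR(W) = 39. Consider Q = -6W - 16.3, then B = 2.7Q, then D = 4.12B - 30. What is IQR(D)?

IQR(D) = 2603.016

IQR(Q) = |-6|·39 = 234.
IQR(B) = |2.7|·234 = 631.8.
IQR(D) = |4.12|·631.8 = 2603.016.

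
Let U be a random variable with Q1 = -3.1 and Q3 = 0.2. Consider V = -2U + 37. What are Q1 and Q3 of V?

a = -2 < 0 reverses order: Q1(V) comes from Q3(U), Q3(V) from Q1(U).
Q1(V) = (-2)·0.2 + 37 = 36.6; Q3(V) = (-2)·(-3.1) + 37 = 43.2.

Q1(V) = 36.6, Q3(V) = 43.2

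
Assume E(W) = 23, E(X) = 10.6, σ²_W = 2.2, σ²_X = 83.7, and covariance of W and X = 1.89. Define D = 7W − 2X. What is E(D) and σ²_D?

E(D) = 7·E(W) + (-2)·E(X) = 7·23 + (-2)·10.6 = 139.8.
σ²_D = a²·σ²_W + b²·σ²_X + 2ab·covariance of W and X with a = 7, b = -2.
= 7²·2.2 + (-2)²·83.7 + 2·7·(-2)·1.89
= 107.8 + 334.8 + (-52.92) = 389.68.

E(D) = 139.8, σ²_D = 389.68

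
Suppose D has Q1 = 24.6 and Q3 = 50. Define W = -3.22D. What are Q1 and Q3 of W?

a = -3.22 < 0 reverses order: Q1(W) comes from Q3(D), Q3(W) from Q1(D).
Q1(W) = (-3.22)·50 = -161; Q3(W) = (-3.22)·24.6 = -79.212.

Q1(W) = -161, Q3(W) = -79.212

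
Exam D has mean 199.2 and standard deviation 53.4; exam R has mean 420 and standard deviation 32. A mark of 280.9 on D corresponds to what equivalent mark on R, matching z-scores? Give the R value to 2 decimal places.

z = (280.9 − 199.2)/53.4 ≈ 1.53.
R = 420 + z·32 = 420 + (280.9 − 199.2)·32/53.4 ≈ 468.96.

R = 468.96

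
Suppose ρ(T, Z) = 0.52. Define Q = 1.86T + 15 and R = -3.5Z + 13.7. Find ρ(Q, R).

ρ(Q, R) = -0.52

Linear rescalings preserve |correlation|; the slopes 1.86 and -3.5 have opposite signs, so the correlation flips sign: ρ(Q, R) = −ρ(T, Z) = -0.52.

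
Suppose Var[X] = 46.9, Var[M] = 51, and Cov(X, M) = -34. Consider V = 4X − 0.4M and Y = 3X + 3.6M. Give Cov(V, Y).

By bilinearity, Cov(V, Y) = ac·Var[X] + bd·Var[M] + (ad+bc)·Cov(X, M), with a=4, b=-0.4, c=3, d=3.6.
ac·Var[X] = 4·3·46.9 = 562.8
bd·Var[M] = (-0.4)·3.6·51 = -73.44
(ad+bc)·Cov(X, M) = (13.2)·(-34) = -448.8
Cov(V, Y) = 562.8 + (-73.44) + (-448.8) = 40.56.

Cov(V, Y) = 40.56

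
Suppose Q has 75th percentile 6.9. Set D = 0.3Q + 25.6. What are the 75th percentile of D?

75th percentile of D = 27.67

Since a = 0.3 > 0 the transformation is increasing, so the 75th percentile of D = a·(P_{75} of Q) + b = 0.3·6.9 + 25.6 = 27.67.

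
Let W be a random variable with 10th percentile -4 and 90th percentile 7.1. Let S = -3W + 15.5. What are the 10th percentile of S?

Since a = -3 < 0 the transformation is decreasing, reversing order: the 10th percentile of S corresponds to the 90th percentile of W.
So P_{10}(S) = a·P_{90}(W) + b = (-3)·7.1 + 15.5 = -5.8.

10th percentile of S = -5.8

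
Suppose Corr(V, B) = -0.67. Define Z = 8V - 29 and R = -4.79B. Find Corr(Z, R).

Corr(Z, R) = 0.67

Linear rescalings preserve |correlation|; the slopes 8 and -4.79 have opposite signs, so the correlation flips sign: Corr(Z, R) = −Corr(V, B) = 0.67.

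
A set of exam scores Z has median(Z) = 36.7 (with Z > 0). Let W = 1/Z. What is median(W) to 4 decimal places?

1/Z is monotone on this domain, so median(W) = 1/(36.7) ≈ 0.0272.

median(W) = 0.0272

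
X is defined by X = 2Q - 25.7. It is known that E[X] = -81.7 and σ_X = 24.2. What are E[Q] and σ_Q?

E[Q] = -28, σ_Q = 12.1

From X = 2Q - 25.7: E[X] = a·E[Q] + b, so E[Q] = (E[X] − b)/a = (-81.7 − (-25.7))/2 = -28.
σ_X = |a|·σ_Q, so σ_Q = 24.2/|2| = 12.1.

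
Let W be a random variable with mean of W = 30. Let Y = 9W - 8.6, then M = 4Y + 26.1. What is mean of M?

mean of Y = 9·30 + (-8.6) = 261.4.
mean of M = 4·261.4 + 26.1 = 1071.7.

mean of M = 1071.7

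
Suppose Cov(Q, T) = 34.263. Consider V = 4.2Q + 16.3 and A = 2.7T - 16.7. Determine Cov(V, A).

Cov(V, A) = 388.54242

Cov(V, A) = a·c·Cov(Q, T) = 4.2·2.7·34.263 = 388.54242. Additive constants drop out.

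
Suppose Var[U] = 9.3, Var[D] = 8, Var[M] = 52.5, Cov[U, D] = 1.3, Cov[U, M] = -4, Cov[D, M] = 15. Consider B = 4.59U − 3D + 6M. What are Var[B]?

Var[B] = a²·Var[U] + b²·Var[D] + c²·Var[M] + 2ab·Cov[U, D] + 2ac·Cov[U, M] + 2bc·Cov[D, M], with a = 4.59, b = -3, c = 6.
= 195.93333 + 72 + 1890 + (-35.802) + (-220.32) + (-540)
= 1361.81133.

Var[B] = 1361.81133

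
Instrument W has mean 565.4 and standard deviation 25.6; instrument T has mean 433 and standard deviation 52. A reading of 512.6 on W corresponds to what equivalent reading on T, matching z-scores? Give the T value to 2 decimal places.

z = (512.6 − 565.4)/25.6 = -2.0625.
T = 433 + z·52 = 433 + (512.6 − 565.4)·52/25.6 = 325.75.

T = 325.75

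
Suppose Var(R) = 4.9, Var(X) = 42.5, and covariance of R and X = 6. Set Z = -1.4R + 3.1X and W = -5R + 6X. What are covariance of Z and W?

By bilinearity, covariance of Z and W = ac·Var(R) + bd·Var(X) + (ad+bc)·covariance of R and X, with a=-1.4, b=3.1, c=-5, d=6.
ac·Var(R) = (-1.4)·(-5)·4.9 = 34.3
bd·Var(X) = 3.1·6·42.5 = 790.5
(ad+bc)·covariance of R and X = (-23.9)·6 = -143.4
covariance of Z and W = 34.3 + 790.5 + (-143.4) = 681.4.

covariance of Z and W = 681.4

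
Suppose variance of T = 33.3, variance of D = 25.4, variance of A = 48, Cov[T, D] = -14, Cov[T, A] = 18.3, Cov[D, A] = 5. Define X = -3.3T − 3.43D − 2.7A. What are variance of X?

variance of X = a²·variance of T + b²·variance of D + c²·variance of A + 2ab·Cov[T, D] + 2ac·Cov[T, A] + 2bc·Cov[D, A], with a = -3.3, b = -3.43, c = -2.7.
= 362.637 + 298.82846 + 349.92 + (-316.932) + 326.106 + 92.61
= 1113.16946.

variance of X = 1113.16946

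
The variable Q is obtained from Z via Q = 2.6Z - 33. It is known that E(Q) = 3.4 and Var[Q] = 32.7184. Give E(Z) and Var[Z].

E(Z) = 14, Var[Z] = 4.84

From Q = 2.6Z - 33: E(Q) = a·E(Z) + b, so E(Z) = (E(Q) − b)/a = (3.4 − (-33))/2.6 = 14.
Var[Q] = a²·Var[Z], so Var[Z] = 32.7184/2.6² = 4.84.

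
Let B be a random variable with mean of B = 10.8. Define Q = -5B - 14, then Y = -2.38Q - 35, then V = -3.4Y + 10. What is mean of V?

mean of V = -421.256

mean of Q = (-5)·10.8 + (-14) = -68.
mean of Y = (-2.38)·(-68) + (-35) = 126.84.
mean of V = (-3.4)·126.84 + 10 = -421.256.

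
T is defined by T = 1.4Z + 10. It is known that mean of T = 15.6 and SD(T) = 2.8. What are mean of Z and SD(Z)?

From T = 1.4Z + 10: mean of T = a·mean of Z + b, so mean of Z = (mean of T − b)/a = (15.6 − 10)/1.4 = 4.
SD(T) = |a|·SD(Z), so SD(Z) = 2.8/|1.4| = 2.

mean of Z = 4, SD(Z) = 2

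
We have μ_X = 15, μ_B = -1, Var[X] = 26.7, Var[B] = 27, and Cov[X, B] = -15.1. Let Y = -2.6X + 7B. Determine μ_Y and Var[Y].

μ_Y = (-2.6)·μ_X + 7·μ_B = (-2.6)·15 + 7·(-1) = -46.
Var[Y] = a²·Var[X] + b²·Var[B] + 2ab·Cov[X, B] with a = -2.6, b = 7.
= (-2.6)²·26.7 + 7²·27 + 2·(-2.6)·7·(-15.1)
= 180.492 + 1323 + 549.64 = 2053.132.

μ_Y = -46, Var[Y] = 2053.132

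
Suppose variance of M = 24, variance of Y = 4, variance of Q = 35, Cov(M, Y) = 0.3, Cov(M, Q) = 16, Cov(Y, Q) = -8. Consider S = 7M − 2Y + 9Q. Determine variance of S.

variance of S = 6322.6

variance of S = a²·variance of M + b²·variance of Y + c²·variance of Q + 2ab·Cov(M, Y) + 2ac·Cov(M, Q) + 2bc·Cov(Y, Q), with a = 7, b = -2, c = 9.
= 1176 + 16 + 2835 + (-8.4) + 2016 + 288
= 6322.6.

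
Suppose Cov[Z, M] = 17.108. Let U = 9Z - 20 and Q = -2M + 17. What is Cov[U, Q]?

Cov[U, Q] = a·c·Cov[Z, M] = 9·(-2)·17.108 = -307.944. Additive constants drop out.

Cov[U, Q] = -307.944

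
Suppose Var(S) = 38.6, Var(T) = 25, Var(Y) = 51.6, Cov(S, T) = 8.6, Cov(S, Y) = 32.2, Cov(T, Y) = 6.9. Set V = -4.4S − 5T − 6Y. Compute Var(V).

Var(V) = 5722.456

Var(V) = a²·Var(S) + b²·Var(T) + c²·Var(Y) + 2ab·Cov(S, T) + 2ac·Cov(S, Y) + 2bc·Cov(T, Y), with a = -4.4, b = -5, c = -6.
= 747.296 + 625 + 1857.6 + 378.4 + 1700.16 + 414
= 5722.456.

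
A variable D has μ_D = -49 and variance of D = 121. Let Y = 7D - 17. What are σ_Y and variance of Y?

σ_Y = 77, variance of Y = 5929

Y = 7D - 17 is linear with a = 7, b = -17.
σ_D = √121 = 11.
σ_Y = |a|·σ_D = |7|·11 = 77.
variance of Y = a²·variance of D = 7²·121 = 5929 (the additive constant -17 does not affect variance).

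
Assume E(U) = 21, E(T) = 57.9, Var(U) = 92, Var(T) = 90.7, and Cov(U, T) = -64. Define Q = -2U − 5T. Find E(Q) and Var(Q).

E(Q) = -331.5, Var(Q) = 1355.5

E(Q) = (-2)·E(U) + (-5)·E(T) = (-2)·21 + (-5)·57.9 = -331.5.
Var(Q) = a²·Var(U) + b²·Var(T) + 2ab·Cov(U, T) with a = -2, b = -5.
= (-2)²·92 + (-5)²·90.7 + 2·(-2)·(-5)·(-64)
= 368 + 2267.5 + (-1280) = 1355.5.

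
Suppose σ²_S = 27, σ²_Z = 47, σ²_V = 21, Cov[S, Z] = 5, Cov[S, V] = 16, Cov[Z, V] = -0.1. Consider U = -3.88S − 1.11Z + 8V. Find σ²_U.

σ²_U = a²·σ²_S + b²·σ²_Z + c²·σ²_V + 2ab·Cov[S, Z] + 2ac·Cov[S, V] + 2bc·Cov[Z, V], with a = -3.88, b = -1.11, c = 8.
= 406.4688 + 57.9087 + 1344 + 43.068 + (-993.28) + 1.776
= 859.9415.

σ²_U = 859.9415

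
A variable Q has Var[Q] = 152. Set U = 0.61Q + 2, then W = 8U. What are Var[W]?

Var[U] = 0.61²·152 = 56.5592.
Var[W] = 8²·56.5592 = 3619.7888.

Var[W] = 3619.7888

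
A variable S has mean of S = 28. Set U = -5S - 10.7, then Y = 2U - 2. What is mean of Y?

mean of Y = -303.4

mean of U = (-5)·28 + (-10.7) = -150.7.
mean of Y = 2·(-150.7) + (-2) = -303.4.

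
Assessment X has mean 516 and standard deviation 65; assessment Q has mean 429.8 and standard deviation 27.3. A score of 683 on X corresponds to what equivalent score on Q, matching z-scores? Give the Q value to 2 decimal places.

Q = 499.94

z = (683 − 516)/65 ≈ 2.5692.
Q = 429.8 + z·27.3 = 429.8 + (683 − 516)·27.3/65 = 499.94.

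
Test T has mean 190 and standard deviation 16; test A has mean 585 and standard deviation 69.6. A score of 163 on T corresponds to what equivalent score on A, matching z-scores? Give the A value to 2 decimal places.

z = (163 − 190)/16 = -1.6875.
A = 585 + z·69.6 = 585 + (163 − 190)·69.6/16 = 467.55.

A = 467.55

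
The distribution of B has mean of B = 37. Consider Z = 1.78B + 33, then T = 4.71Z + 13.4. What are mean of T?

mean of T = 479.0306

mean of Z = 1.78·37 + 33 = 98.86.
mean of T = 4.71·98.86 + 13.4 = 479.0306.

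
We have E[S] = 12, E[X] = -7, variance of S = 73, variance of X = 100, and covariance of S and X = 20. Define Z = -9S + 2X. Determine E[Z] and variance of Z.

E[Z] = (-9)·E[S] + 2·E[X] = (-9)·12 + 2·(-7) = -122.
variance of Z = a²·variance of S + b²·variance of X + 2ab·covariance of S and X with a = -9, b = 2.
= (-9)²·73 + 2²·100 + 2·(-9)·2·20
= 5913 + 400 + (-720) = 5593.

E[Z] = -122, variance of Z = 5593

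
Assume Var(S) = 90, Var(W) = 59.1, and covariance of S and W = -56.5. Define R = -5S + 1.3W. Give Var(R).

Var(R) = 3084.379

Var(R) = a²·Var(S) + b²·Var(W) + 2ab·covariance of S and W with a = -5, b = 1.3.
= (-5)²·90 + 1.3²·59.1 + 2·(-5)·1.3·(-56.5)
= 2250 + 99.879 + 734.5 = 3084.379.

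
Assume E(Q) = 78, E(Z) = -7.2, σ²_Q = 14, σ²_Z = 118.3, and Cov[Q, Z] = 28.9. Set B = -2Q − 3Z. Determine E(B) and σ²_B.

E(B) = -134.4, σ²_B = 1467.5

E(B) = (-2)·E(Q) + (-3)·E(Z) = (-2)·78 + (-3)·(-7.2) = -134.4.
σ²_B = a²·σ²_Q + b²·σ²_Z + 2ab·Cov[Q, Z] with a = -2, b = -3.
= (-2)²·14 + (-3)²·118.3 + 2·(-2)·(-3)·28.9
= 56 + 1064.7 + 346.8 = 1467.5.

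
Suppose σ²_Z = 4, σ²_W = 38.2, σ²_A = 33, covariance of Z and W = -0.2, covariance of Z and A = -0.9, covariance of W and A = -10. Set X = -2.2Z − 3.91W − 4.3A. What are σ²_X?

σ²_X = 856.80662

σ²_X = a²·σ²_Z + b²·σ²_W + c²·σ²_A + 2ab·covariance of Z and W + 2ac·covariance of Z and A + 2bc·covariance of W and A, with a = -2.2, b = -3.91, c = -4.3.
= 19.36 + 584.00542 + 610.17 + (-3.4408) + (-17.028) + (-336.26)
= 856.80662.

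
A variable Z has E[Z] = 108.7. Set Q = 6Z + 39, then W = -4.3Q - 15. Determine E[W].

E[W] = -2987.16

E[Q] = 6·108.7 + 39 = 691.2.
E[W] = (-4.3)·691.2 + (-15) = -2987.16.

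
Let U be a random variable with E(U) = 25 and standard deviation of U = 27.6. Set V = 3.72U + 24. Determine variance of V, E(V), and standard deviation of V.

variance of V = 10541.539584, E(V) = 117, standard deviation of V = 102.672

V = 3.72U + 24 is linear with a = 3.72, b = 24.
variance of U = 27.6² = 761.76.
variance of V = a²·variance of U = 3.72²·761.76 = 10541.539584 (the additive constant 24 does not affect variance).
E(V) = a·E(U) + b = 3.72·25 + 24 = 117.
standard deviation of V = |a|·standard deviation of U = |3.72|·27.6 = 102.672.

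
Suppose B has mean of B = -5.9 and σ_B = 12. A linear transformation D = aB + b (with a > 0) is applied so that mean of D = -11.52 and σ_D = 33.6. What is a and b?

a = 2.8, b = 5

σ_D = a·σ_B (a > 0), so a = 33.6/12 = 2.8.
mean of D = a·mean of B + b, so b = -11.52 − 2.8·(-5.9) = 5.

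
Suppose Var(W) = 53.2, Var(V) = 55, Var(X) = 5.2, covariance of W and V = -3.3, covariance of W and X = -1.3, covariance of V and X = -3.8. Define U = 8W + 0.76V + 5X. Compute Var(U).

Var(U) = a²·Var(W) + b²·Var(V) + c²·Var(X) + 2ab·covariance of W and V + 2ac·covariance of W and X + 2bc·covariance of V and X, with a = 8, b = 0.76, c = 5.
= 3404.8 + 31.768 + 130 + (-40.128) + (-104) + (-28.88)
= 3393.56.

Var(U) = 3393.56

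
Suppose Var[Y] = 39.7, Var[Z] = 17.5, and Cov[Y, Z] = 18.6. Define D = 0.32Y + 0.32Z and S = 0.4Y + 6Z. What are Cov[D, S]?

Cov[D, S] = 76.7744

By bilinearity, Cov[D, S] = ac·Var[Y] + bd·Var[Z] + (ad+bc)·Cov[Y, Z], with a=0.32, b=0.32, c=0.4, d=6.
ac·Var[Y] = 0.32·0.4·39.7 = 5.0816
bd·Var[Z] = 0.32·6·17.5 = 33.6
(ad+bc)·Cov[Y, Z] = (2.048)·18.6 = 38.0928
Cov[D, S] = 5.0816 + 33.6 + 38.0928 = 76.7744.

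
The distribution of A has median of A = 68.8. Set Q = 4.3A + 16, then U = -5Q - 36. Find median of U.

median of U = -1595.2

median of Q = 4.3·68.8 + 16 = 311.84.
median of U = (-5)·311.84 + (-36) = -1595.2.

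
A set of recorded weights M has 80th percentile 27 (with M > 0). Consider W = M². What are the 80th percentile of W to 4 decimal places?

M² is increasing, so P_{80}(W) = g(P_{80}(M)) = 729.

80th percentile of W = 729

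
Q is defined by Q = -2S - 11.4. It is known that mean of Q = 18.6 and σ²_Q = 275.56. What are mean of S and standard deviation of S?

mean of S = -15, standard deviation of S = 8.3

From Q = -2S - 11.4: mean of Q = a·mean of S + b, so mean of S = (mean of Q − b)/a = (18.6 − (-11.4))/(-2) = -15.
standard deviation of Q = √275.56 = 16.6.
standard deviation of Q = |a|·standard deviation of S, so standard deviation of S = 16.6/|-2| = 8.3.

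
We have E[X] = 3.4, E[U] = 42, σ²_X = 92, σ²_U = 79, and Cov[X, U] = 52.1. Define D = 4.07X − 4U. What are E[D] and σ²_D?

E[D] = 4.07·E[X] + (-4)·E[U] = 4.07·3.4 + (-4)·42 = -154.162.
σ²_D = a²·σ²_X + b²·σ²_U + 2ab·Cov[X, U] with a = 4.07, b = -4.
= 4.07²·92 + (-4)²·79 + 2·4.07·(-4)·52.1
= 1523.9708 + 1264 + (-1696.376) = 1091.5948.

E[D] = -154.162, σ²_D = 1091.5948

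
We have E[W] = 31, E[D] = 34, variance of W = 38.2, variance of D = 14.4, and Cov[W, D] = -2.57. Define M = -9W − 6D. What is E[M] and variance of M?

E[M] = -483, variance of M = 3335.04

E[M] = (-9)·E[W] + (-6)·E[D] = (-9)·31 + (-6)·34 = -483.
variance of M = a²·variance of W + b²·variance of D + 2ab·Cov[W, D] with a = -9, b = -6.
= (-9)²·38.2 + (-6)²·14.4 + 2·(-9)·(-6)·(-2.57)
= 3094.2 + 518.4 + (-277.56) = 3335.04.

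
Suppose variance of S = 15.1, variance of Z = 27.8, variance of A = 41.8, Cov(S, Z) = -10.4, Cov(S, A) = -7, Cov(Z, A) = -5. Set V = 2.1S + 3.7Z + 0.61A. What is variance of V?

variance of V = a²·variance of S + b²·variance of Z + c²·variance of A + 2ab·Cov(S, Z) + 2ac·Cov(S, A) + 2bc·Cov(Z, A), with a = 2.1, b = 3.7, c = 0.61.
= 66.591 + 380.582 + 15.55378 + (-161.616) + (-17.934) + (-22.57)
= 260.60678.

variance of V = 260.60678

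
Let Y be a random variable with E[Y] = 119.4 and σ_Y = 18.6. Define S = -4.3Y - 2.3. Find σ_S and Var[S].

σ_S = 79.98, Var[S] = 6396.8004

S = -4.3Y - 2.3 is linear with a = -4.3, b = -2.3.
σ_S = |a|·σ_Y = |-4.3|·18.6 = 79.98.
Var[Y] = 18.6² = 345.96.
Var[S] = a²·Var[Y] = (-4.3)²·345.96 = 6396.8004 (the additive constant -2.3 does not affect variance).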